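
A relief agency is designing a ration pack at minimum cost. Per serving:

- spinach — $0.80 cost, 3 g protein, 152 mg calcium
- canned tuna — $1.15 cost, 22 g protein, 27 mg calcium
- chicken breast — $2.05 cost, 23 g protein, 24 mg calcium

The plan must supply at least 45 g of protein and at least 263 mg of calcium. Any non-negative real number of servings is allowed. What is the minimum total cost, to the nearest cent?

$3.25

Check every corner: each single food scaled to meet both minima, and each pair solved so both constraints bind.
spinach only: max(45/3, 263/152) = 15 servings → $12.00.
canned tuna only: max(45/22, 263/27) = 9.741 servings → $11.20.
chicken breast only: max(45/23, 263/24) = 10.96 servings → $22.46.
spinach + canned tuna with both tight: 1.401 servings and 1.854 servings → $3.25.
spinach + chicken breast with both tight: 1.451 servings and 1.767 servings → $4.78.
canned tuna + chicken breast with both targets exact would need a negative amount; discard.
The minimum over all feasible corners is $3.25.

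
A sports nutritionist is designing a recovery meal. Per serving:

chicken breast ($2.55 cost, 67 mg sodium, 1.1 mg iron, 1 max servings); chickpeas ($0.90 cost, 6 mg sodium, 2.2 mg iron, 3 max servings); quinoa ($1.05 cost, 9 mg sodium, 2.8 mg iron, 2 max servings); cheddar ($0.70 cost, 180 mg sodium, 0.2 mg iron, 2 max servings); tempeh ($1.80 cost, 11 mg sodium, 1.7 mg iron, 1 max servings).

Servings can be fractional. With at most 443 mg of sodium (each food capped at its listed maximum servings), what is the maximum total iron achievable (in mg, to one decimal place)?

Iron per mg sodium: chickpeas 0.3667, quinoa 0.3111, tempeh 0.1545, chicken breast 0.01642, cheddar 0.001111.
Take 3 servings of chickpeas: uses 18 mg sodium, +6.6 mg iron (running total 6.6 mg).
Take 2 servings of quinoa: uses 18 mg sodium, +5.6 mg iron (running total 12.2 mg).
Take 1 serving of tempeh: uses 11 mg sodium, +1.7 mg iron (running total 13.9 mg).
Take 1 serving of chicken breast: uses 67 mg sodium, +1.1 mg iron (running total 15.0 mg).
Take 1.828 servings of cheddar: uses 329 mg sodium, +0.4 mg iron (running total 15.4 mg).
Greedy by best ratio exhausts the sodium allowance optimally: 15.4 mg.

15.4 mg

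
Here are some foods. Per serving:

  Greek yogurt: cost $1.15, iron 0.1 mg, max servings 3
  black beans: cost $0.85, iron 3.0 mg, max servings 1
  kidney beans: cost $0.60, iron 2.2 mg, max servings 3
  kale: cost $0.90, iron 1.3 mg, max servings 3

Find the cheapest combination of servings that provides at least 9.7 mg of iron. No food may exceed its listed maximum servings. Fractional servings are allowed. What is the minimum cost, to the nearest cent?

Cost per mg of iron: kidney beans $0.2727, black beans $0.2833, kale $0.6923, Greek yogurt $11.5000.
Take 3 servings of kidney beans: +6.6 mg iron for $1.80 (total $1.80, still need 3.1 mg).
Take 1 serving of black beans: +3.0 mg iron for $0.85 (total $2.65, still need 0.1 mg).
Take 0.07692 servings of kale: +0.1 mg iron for $0.07 (total $2.72, still need 0.0 mg).
Greedy by cheapest-per-mg is optimal for a single linear constraint, so the minimum cost is $2.72.

$2.72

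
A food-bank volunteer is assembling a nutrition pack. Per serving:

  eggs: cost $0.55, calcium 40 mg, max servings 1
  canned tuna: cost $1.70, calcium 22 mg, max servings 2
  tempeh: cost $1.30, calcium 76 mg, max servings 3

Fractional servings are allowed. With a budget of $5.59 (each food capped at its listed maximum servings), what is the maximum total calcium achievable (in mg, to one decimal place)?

282.8 mg

Calcium per dollar: eggs 72.73, tempeh 58.46, canned tuna 12.94.
Take 1 serving of eggs: spends $0.55, +40.0 mg calcium (running total 40.0 mg).
Take 3 servings of tempeh: spends $3.90, +228.0 mg calcium (running total 268.0 mg).
Take 0.6706 servings of canned tuna: spends $1.14, +14.8 mg calcium (running total 282.8 mg).
Filling greedily by calcium-per-dollar is optimal for one linear limit, giving 282.8 mg.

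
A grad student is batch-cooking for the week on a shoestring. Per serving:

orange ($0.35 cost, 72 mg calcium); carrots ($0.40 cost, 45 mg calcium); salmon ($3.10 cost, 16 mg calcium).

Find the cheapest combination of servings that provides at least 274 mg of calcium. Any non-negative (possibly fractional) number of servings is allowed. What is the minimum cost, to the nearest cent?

$1.33

Cost per mg of calcium: orange $0.0049, carrots $0.0089, salmon $0.1938.
With no serving limits, use only orange: 274 mg / 72 mg = 3.806 servings × $0.35 = $1.33.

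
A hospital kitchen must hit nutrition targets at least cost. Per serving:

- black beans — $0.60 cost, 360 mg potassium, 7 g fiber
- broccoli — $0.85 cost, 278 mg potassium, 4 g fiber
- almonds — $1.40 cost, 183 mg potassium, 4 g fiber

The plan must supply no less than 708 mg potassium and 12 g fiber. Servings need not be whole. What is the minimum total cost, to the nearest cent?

$1.18

black beans only: max(708/360, 12/7) = 1.967 servings → $1.18.
broccoli only: max(708/278, 12/4) = 3 servings → $2.55.
almonds only: max(708/183, 12/4) = 3.869 servings → $5.42.
black beans + broccoli with both tight: 0.996 servings and 1.257 servings → $1.67.
black beans + almonds: intersection lies outside the first quadrant.
broccoli + almonds with both tight: 1.674 servings and 1.326 servings → $3.28.
So the least-cost plan costs $1.18.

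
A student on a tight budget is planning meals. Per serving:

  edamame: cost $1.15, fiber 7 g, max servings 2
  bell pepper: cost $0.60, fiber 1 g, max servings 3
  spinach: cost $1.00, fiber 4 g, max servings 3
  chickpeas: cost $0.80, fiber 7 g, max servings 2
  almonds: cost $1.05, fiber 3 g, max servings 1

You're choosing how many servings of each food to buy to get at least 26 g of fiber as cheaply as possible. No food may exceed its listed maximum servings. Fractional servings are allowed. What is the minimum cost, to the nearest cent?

$3.57

Cost per g of fiber: chickpeas $0.1143, edamame $0.1643, spinach $0.2500, almonds $0.3500, bell pepper $0.6000.
Take 2 servings of chickpeas: +14.0 g fiber for $1.60 (total $1.60, still need 12.0 g).
Take 1.714 servings of edamame: +12.0 g fiber for $1.97 (total $3.57, still need 0.0 g).
Greedy by cheapest-per-g is optimal for a single linear constraint, so the minimum cost is $3.57.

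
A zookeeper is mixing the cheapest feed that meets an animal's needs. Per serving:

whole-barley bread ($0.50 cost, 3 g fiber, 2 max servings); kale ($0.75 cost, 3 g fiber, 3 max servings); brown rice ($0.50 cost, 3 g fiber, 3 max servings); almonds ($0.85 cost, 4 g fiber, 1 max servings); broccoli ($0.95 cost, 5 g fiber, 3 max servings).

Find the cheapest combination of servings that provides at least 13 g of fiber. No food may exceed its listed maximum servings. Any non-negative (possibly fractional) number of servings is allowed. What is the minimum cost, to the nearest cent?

$2.17

Cost per g of fiber: whole-barley bread $0.1667, brown rice $0.1667, broccoli $0.1900, almonds $0.2125, kale $0.2500.
Take 2 servings of whole-barley bread: +6.0 g fiber for $1.00 (total $1.00, still need 7.0 g).
Take 2.333 servings of brown rice: +7.0 g fiber for $1.17 (total $2.17, still need 0.0 g).
Greedy by cheapest-per-g is optimal for a single linear constraint, so the minimum cost is $2.17.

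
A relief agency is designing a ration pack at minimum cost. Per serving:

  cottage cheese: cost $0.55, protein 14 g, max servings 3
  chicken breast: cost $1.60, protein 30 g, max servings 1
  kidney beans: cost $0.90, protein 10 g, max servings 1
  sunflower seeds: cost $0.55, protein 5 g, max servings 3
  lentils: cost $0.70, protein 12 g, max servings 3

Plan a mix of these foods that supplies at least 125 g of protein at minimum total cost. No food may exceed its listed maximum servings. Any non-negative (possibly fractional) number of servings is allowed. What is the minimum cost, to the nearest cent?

Cost per g of protein: cottage cheese $0.0393, chicken breast $0.0533, lentils $0.0583, kidney beans $0.0900, sunflower seeds $0.1100.
Take 3 servings of cottage cheese: +42.0 g protein for $1.65 (total $1.65, still need 83.0 g).
Take 1 serving of chicken breast: +30.0 g protein for $1.60 (total $3.25, still need 53.0 g).
Take 3 servings of lentils: +36.0 g protein for $2.10 (total $5.35, still need 17.0 g).
Take 1 serving of kidney beans: +10.0 g protein for $0.90 (total $6.25, still need 7.0 g).
Take 1.4 servings of sunflower seeds: +7.0 g protein for $0.77 (total $7.02, still need 0.0 g).
Filling from the cheapest source first is optimal under one linear minimum: $7.02.

$7.02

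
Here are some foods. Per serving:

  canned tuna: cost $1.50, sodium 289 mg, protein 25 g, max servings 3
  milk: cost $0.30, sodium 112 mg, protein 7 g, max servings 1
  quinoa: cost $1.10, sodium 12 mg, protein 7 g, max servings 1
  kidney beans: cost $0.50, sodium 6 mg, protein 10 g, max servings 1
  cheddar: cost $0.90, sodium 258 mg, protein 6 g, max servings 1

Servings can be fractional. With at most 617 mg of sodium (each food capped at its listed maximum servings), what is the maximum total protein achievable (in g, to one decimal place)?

Protein per mg sodium: kidney beans 1.667, quinoa 0.5833, canned tuna 0.08651, milk 0.0625, cheddar 0.02326.
Take 1 serving of kidney beans: uses 6 mg sodium, +10.0 g protein (running total 10.0 g).
Take 1 serving of quinoa: uses 12 mg sodium, +7.0 g protein (running total 17.0 g).
Take 2.073 servings of canned tuna: uses 599 mg sodium, +51.8 g protein (running total 68.8 g).
Greedy by best ratio exhausts the sodium allowance optimally: 68.8 g.

68.8 g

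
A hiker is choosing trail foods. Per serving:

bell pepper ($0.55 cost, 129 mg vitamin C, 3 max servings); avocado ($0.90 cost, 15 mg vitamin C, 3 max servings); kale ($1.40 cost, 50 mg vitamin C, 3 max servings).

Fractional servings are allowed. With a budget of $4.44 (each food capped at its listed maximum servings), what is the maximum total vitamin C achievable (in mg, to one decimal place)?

Vitamin C per dollar: bell pepper 234.5, kale 35.71, avocado 16.67.
Take 3 servings of bell pepper: spends $1.65, +387.0 mg vitamin C (running total 387.0 mg).
Take 1.993 servings of kale: spends $2.79, +99.6 mg vitamin C (running total 486.6 mg).
Greedy by best ratio exhausts the cost allowance optimally: 486.6 mg.

486.6 mg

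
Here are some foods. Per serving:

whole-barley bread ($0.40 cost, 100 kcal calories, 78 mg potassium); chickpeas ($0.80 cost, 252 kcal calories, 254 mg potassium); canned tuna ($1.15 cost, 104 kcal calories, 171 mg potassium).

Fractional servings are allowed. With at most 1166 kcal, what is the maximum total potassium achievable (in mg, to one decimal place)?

1917.2 mg

Potassium per kcal: canned tuna 1.644, chickpeas 1.008, whole-barley bread 0.78.
With no serving limits, spend the whole calories allowance on canned tuna: 1166 kcal / 104 kcal × 171 mg = 1917.2 mg.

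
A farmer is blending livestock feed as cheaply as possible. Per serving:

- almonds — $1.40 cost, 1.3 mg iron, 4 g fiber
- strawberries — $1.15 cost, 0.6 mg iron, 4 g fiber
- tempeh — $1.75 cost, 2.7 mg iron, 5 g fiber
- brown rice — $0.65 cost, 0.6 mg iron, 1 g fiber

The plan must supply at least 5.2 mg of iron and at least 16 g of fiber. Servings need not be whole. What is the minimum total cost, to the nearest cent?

$5.05

For a min-cost LP with two ≥-constraints, a basic feasible solution has at most two positive variables.
almonds only: max(5.2/1.3, 16/4) = 4 servings → $5.60.
strawberries only: max(5.2/0.6, 16/4) = 8.667 servings → $9.97.
tempeh only: max(5.2/2.7, 16/5) = 3.2 servings → $5.60.
brown rice only: max(5.2/0.6, 16/1) = 16 servings → $10.40.
almonds + strawberries with both tight: 4 servings and 0 servings → $5.60.
almonds + tempeh with both tight: 4 servings and 0 servings → $5.60.
almonds + brown rice with both tight: 4 servings and 0 servings → $5.60.
strawberries + tempeh with both tight: 2.205 servings and 1.436 servings → $5.05.
strawberries + brown rice with both tight: 2.444 servings and 6.222 servings → $6.86.
tempeh + brown rice: intersection lies outside the first quadrant.
The minimum over all feasible corners is $5.05.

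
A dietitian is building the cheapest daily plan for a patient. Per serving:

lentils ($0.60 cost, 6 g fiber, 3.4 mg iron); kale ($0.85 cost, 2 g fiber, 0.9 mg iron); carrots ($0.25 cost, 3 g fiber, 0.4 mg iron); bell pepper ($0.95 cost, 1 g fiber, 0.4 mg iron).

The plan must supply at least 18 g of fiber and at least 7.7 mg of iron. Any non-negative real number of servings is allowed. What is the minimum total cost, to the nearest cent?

Minimising a linear cost over {fiber ≥ 18, iron ≥ 7.7, servings ≥ 0} — the optimum is at a vertex, using one or two foods.
lentils only: max(18/6, 7.7/3.4) = 3 servings → $1.80.
kale only: max(18/2, 7.7/0.9) = 9 servings → $7.65.
carrots only: max(18/3, 7.7/0.4) = 19.25 servings → $4.81.
bell pepper only: max(18/1, 7.7/0.4) = 19.25 servings → $18.29.
lentils + kale with both targets exact would need a negative amount; discard.
lentils + carrots with both tight: 2.038 servings and 1.923 servings → $1.70.
lentils + bell pepper with both tight: 0.5 servings and 15 servings → $14.55.
kale + carrots with both tight: 8.368 servings and 0.4211 servings → $7.22.
kale + bell pepper with both tight: 5 servings and 8 servings → $11.85.
carrots + bell pepper: the both-tight solution has a negative serving — not a feasible corner.
The minimum over all feasible corners is $1.70.

$1.70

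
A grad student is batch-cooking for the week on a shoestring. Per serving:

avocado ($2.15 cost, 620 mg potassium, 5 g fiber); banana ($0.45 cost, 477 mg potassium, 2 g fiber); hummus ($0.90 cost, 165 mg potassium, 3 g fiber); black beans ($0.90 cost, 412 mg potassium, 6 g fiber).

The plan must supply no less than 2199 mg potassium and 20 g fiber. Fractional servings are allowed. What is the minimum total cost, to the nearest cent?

For a min-cost LP with two ≥-constraints, a basic feasible solution has at most two positive variables.
avocado only: max(2199/620, 20/5) = 4 servings → $8.60.
banana only: max(2199/477, 20/2) = 10 servings → $4.50.
hummus only: max(2199/165, 20/3) = 13.33 servings → $11.99.
black beans only: max(2199/412, 20/6) = 5.337 servings → $4.80.
avocado + banana: intersection lies outside the first quadrant.
avocado + hummus with both tight: 3.186 servings and 1.357 servings → $8.07.
avocado + black beans with both tight: 2.984 servings and 0.8464 servings → $7.18.
banana + hummus with both tight: 2.995 servings and 4.67 servings → $5.55.
banana + black beans with both tight: 2.431 servings and 2.523 servings → $3.36.
hummus + black beans with both targets exact would need a negative amount; discard.
The minimum over all feasible corners is $3.36.

$3.36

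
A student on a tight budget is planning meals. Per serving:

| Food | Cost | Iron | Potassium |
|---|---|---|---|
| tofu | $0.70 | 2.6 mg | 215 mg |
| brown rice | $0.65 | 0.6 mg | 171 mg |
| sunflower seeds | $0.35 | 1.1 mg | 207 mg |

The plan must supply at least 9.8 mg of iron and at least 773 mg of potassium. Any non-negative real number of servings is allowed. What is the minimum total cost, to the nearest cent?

Compare the cost at each extreme point of the feasible region.
tofu only: max(9.8/2.6, 773/215) = 3.769 servings → $2.64.
brown rice only: max(9.8/0.6, 773/171) = 16.33 servings → $10.62.
sunflower seeds only: max(9.8/1.1, 773/207) = 8.909 servings → $3.12.
tofu + brown rice: the both-tight solution has a negative serving — not a feasible corner.
tofu + sunflower seeds: the both-tight solution has a negative serving — not a feasible corner.
brown rice + sunflower seeds with both targets exact would need a negative amount; discard.
The minimum over all feasible corners is $2.64.

$2.64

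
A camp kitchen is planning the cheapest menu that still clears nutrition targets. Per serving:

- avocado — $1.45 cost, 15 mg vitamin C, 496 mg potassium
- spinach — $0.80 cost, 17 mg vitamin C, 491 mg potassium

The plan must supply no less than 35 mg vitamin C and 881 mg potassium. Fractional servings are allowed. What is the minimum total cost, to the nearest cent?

$1.65

Two binding constraints pin down two serving amounts, so the optimal mix uses at most two foods. The candidates are each food alone (scaled to the tighter of vitamin C/potassium) and each pair with both constraints tight.
avocado only: max(35/15, 881/496) = 2.333 servings → $3.38.
spinach only: max(35/17, 881/491) = 2.059 servings → $1.65.
avocado + spinach: intersection lies outside the first quadrant.
So the least-cost plan costs $1.65.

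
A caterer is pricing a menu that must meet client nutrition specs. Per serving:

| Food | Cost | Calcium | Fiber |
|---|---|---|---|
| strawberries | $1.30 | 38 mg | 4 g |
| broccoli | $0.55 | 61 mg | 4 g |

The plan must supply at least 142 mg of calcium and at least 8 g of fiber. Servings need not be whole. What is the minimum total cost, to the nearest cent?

Compare the cost at each extreme point of the feasible region.
strawberries only: max(142/38, 8/4) = 3.737 servings → $4.86.
broccoli only: max(142/61, 8/4) = 2.328 servings → $1.28.
strawberries + broccoli with both targets exact would need a negative amount; discard.
The minimum over all feasible corners is $1.28.

$1.28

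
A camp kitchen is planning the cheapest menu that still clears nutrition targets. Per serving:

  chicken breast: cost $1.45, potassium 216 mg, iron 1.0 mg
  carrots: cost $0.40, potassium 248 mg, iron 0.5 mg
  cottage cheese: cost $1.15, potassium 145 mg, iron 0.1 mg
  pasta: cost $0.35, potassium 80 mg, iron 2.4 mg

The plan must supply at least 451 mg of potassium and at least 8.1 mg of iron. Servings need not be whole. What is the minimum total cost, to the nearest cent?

$1.44

The cheapest plan sits at a corner of the feasible region — with two constraints it uses at most two foods.
chicken breast only: max(451/216, 8.1/1.0) = 8.1 servings → $11.74.
carrots only: max(451/248, 8.1/0.5) = 16.2 servings → $6.48.
cottage cheese only: max(451/145, 8.1/0.1) = 81 servings → $93.15.
pasta only: max(451/80, 8.1/2.4) = 5.638 servings → $1.97.
chicken breast + carrots: the both-tight solution has a negative serving — not a feasible corner.
chicken breast + cottage cheese: intersection lies outside the first quadrant.
chicken breast + pasta with both tight: 0.9909 servings and 2.962 servings → $2.47.
carrots + cottage cheese with both targets exact would need a negative amount; discard.
carrots + pasta with both tight: 0.7824 servings and 3.212 servings → $1.44.
cottage cheese + pasta with both tight: 1.278 servings and 3.322 servings → $2.63.
Cheapest feasible corner: $1.44.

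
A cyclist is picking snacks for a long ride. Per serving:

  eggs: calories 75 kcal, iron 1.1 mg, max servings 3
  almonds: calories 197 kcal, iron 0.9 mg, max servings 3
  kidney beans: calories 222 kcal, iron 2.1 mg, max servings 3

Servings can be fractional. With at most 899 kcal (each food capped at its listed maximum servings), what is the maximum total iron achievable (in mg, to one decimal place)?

Iron per kcal: eggs 0.01467, kidney beans 0.009459, almonds 0.004569.
Take 3 servings of eggs: uses 225 kcal, +3.3 mg iron (running total 3.3 mg).
Take 3 servings of kidney beans: uses 666 kcal, +6.3 mg iron (running total 9.6 mg).
Take 0.04061 servings of almonds: uses 8 kcal, +0.0 mg iron (running total 9.6 mg).
Filling greedily by iron-per-kcal is optimal for one linear limit, giving 9.6 mg.

9.6 mg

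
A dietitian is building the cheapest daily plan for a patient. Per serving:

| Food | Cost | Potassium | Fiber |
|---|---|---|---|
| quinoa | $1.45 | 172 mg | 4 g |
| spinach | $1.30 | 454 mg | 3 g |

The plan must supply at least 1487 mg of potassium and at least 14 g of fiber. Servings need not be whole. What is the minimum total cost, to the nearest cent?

A basic optimal solution has at most two foods positive. Try each food alone and each pair with both targets met exactly.
quinoa only: max(1487/172, 14/4) = 8.645 servings → $12.54.
spinach only: max(1487/454, 14/3) = 4.667 servings → $6.07.
quinoa + spinach with both tight: 1.458 servings and 2.723 servings → $5.65.
Cheapest feasible corner: $5.65.

$5.65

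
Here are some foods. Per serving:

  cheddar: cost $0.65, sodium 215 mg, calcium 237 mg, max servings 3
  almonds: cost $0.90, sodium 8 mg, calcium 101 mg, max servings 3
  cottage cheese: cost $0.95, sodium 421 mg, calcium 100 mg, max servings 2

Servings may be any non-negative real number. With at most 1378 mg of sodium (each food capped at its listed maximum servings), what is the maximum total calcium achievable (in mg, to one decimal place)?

Calcium per mg sodium: almonds 12.62, cheddar 1.102, cottage cheese 0.2375.
Take 3 servings of almonds: uses 24 mg sodium, +303.0 mg calcium (running total 303.0 mg).
Take 3 servings of cheddar: uses 645 mg sodium, +711.0 mg calcium (running total 1014.0 mg).
Take 1.684 servings of cottage cheese: uses 709 mg sodium, +168.4 mg calcium (running total 1182.4 mg).
Greedy by best ratio exhausts the sodium allowance optimally: 1182.4 mg.

1182.4 mg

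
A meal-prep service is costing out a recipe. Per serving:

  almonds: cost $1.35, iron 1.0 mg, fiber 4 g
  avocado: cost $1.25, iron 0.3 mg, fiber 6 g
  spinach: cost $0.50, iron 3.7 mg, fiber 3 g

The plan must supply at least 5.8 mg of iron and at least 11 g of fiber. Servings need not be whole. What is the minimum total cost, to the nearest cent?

With two linear requirements the optimum uses one or two foods; enumerate the corners.
almonds only: max(5.8/1.0, 11/4) = 5.8 servings → $7.83.
avocado only: max(5.8/0.3, 11/6) = 19.33 servings → $24.17.
spinach only: max(5.8/3.7, 11/3) = 3.667 servings → $1.83.
almonds + avocado: the both-tight solution has a negative serving — not a feasible corner.
almonds + spinach with both tight: 1.975 servings and 1.034 servings → $3.18.
avocado + spinach with both tight: 1.094 servings and 1.479 servings → $2.11.
Cheapest feasible corner: $1.83.

$1.83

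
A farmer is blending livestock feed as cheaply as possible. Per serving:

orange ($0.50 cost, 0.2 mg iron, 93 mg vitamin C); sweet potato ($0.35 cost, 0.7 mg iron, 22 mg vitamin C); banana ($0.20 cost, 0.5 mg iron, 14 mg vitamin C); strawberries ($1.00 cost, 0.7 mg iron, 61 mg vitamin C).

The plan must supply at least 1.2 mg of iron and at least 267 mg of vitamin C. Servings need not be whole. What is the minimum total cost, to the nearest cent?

Compare the cost at each extreme point of the feasible region.
orange only: max(1.2/0.2, 267/93) = 6 servings → $3.00.
sweet potato only: max(1.2/0.7, 267/22) = 12.14 servings → $4.25.
banana only: max(1.2/0.5, 267/14) = 19.07 servings → $3.81.
strawberries only: max(1.2/0.7, 267/61) = 4.377 servings → $4.38.
orange + sweet potato with both tight: 2.644 servings and 0.9588 servings → $1.66.
orange + banana with both tight: 2.67 servings and 1.332 servings → $1.60.
orange + strawberries with both tight: 2.149 servings and 1.1 servings → $2.17.
sweet potato + banana: the both-tight solution has a negative serving — not a feasible corner.
sweet potato + strawberries: the both-tight solution has a negative serving — not a feasible corner.
banana + strawberries: the both-tight solution has a negative serving — not a feasible corner.
The minimum over all feasible corners is $1.60.

$1.60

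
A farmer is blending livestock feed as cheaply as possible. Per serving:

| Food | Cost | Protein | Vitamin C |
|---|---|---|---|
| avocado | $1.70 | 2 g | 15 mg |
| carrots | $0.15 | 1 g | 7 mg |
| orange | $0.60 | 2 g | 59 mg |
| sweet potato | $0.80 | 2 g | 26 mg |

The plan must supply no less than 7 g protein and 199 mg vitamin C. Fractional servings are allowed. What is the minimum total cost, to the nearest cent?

$2.05

avocado only: max(7/2, 199/15) = 13.27 servings → $22.55.
carrots only: max(7/1, 199/7) = 28.43 servings → $4.26.
orange only: max(7/2, 199/59) = 3.5 servings → $2.10.
sweet potato only: max(7/2, 199/26) = 7.654 servings → $6.12.
avocado + carrots: the both-tight solution has a negative serving — not a feasible corner.
avocado + orange with both tight: 0.1705 servings and 3.33 servings → $2.29.
avocado + sweet potato with both targets exact would need a negative amount; discard.
carrots + orange with both tight: 0.3333 servings and 3.333 servings → $2.05.
carrots + sweet potato with both targets exact would need a negative amount; discard.
orange + sweet potato with both tight: 3.273 servings and 0.2273 servings → $2.15.
Cheapest feasible corner: $2.05.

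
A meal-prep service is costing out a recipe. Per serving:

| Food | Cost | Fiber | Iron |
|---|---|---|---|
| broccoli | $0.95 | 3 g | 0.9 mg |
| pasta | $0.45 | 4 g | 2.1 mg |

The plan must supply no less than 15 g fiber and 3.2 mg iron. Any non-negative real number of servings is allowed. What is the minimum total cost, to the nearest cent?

$1.69

With two linear requirements the optimum uses one or two foods; enumerate the corners.
broccoli only: max(15/3, 3.2/0.9) = 5 servings → $4.75.
pasta only: max(15/4, 3.2/2.1) = 3.75 servings → $1.69.
broccoli + pasta: the both-tight solution has a negative serving — not a feasible corner.
So the least-cost plan costs $1.69.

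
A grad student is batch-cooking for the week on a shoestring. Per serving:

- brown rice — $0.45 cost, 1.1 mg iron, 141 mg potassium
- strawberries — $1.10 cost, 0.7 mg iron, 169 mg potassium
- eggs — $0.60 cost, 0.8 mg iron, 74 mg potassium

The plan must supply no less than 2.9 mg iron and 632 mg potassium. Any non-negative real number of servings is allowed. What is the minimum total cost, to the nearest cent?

brown rice only: max(2.9/1.1, 632/141) = 4.482 servings → $2.02.
strawberries only: max(2.9/0.7, 632/169) = 4.143 servings → $4.56.
eggs only: max(2.9/0.8, 632/74) = 8.541 servings → $5.12.
brown rice + strawberries with both tight: 0.547 servings and 3.283 servings → $3.86.
brown rice + eggs: intersection lies outside the first quadrant.
strawberries + eggs with both tight: 3.489 servings and 0.5719 servings → $4.18.
Cheapest feasible corner: $2.02.

$2.02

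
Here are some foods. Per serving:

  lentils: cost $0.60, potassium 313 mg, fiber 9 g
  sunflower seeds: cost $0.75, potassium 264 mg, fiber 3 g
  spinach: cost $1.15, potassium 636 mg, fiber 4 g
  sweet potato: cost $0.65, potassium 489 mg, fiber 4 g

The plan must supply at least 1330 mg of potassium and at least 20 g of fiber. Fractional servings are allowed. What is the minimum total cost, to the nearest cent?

$2.03

At the optimum either one food covers both requirements or two foods hit both targets exactly; no other combination can be cheaper.
lentils only: max(1330/313, 20/9) = 4.249 servings → $2.55.
sunflower seeds only: max(1330/264, 20/3) = 6.667 servings → $5.00.
spinach only: max(1330/636, 20/4) = 5 servings → $5.75.
sweet potato only: max(1330/489, 20/4) = 5 servings → $3.25.
lentils + sunflower seeds with both tight: 0.8977 servings and 3.974 servings → $3.52.
lentils + spinach with both tight: 1.655 servings and 1.277 servings → $2.46.
lentils + sweet potato with both tight: 1.416 servings and 1.813 servings → $2.03.
sunflower seeds + spinach: the both-tight solution has a negative serving — not a feasible corner.
sunflower seeds + sweet potato: intersection lies outside the first quadrant.
spinach + sweet potato with both targets exact would need a negative amount; discard.
The minimum over all feasible corners is $2.03.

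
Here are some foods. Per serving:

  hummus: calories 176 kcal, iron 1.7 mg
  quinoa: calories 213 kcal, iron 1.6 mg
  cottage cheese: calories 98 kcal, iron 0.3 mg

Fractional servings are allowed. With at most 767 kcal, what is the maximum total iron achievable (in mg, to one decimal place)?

Iron per kcal: hummus 0.009659, quinoa 0.007512, cottage cheese 0.003061.
With no serving limits, spend the whole calories allowance on hummus: 767 kcal / 176 kcal × 1.7 mg = 7.4 mg.

7.4 mg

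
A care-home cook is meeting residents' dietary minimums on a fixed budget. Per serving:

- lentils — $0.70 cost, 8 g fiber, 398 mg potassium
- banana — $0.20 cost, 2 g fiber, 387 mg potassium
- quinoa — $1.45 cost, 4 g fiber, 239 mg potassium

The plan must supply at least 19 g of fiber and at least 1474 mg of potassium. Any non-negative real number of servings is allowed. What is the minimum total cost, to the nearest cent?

$1.71

Check every corner: each single food scaled to meet both minima, and each pair solved so both constraints bind.
lentils only: max(19/8, 1474/398) = 3.704 servings → $2.59.
banana only: max(19/2, 1474/387) = 9.5 servings → $1.90.
quinoa only: max(19/4, 1474/239) = 6.167 servings → $8.94.
lentils + banana with both tight: 1.915 servings and 1.839 servings → $1.71.
lentils + quinoa with both targets exact would need a negative amount; discard.
banana + quinoa with both tight: 1.266 servings and 4.117 servings → $6.22.
So the least-cost plan costs $1.71.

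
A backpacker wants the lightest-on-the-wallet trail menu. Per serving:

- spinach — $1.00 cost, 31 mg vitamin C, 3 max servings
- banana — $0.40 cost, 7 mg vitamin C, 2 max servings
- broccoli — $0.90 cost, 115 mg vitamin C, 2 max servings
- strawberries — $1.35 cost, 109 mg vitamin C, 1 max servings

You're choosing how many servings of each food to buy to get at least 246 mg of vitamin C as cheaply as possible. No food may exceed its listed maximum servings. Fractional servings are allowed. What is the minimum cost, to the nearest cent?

Cost per mg of vitamin C: broccoli $0.0078, strawberries $0.0124, spinach $0.0323, banana $0.0571.
Take 2 servings of broccoli: +230.0 mg vitamin C for $1.80 (total $1.80, still need 16.0 mg).
Take 0.1468 servings of strawberries: +16.0 mg vitamin C for $0.20 (total $2.00, still need 0.0 mg).
Greedy by cheapest-per-mg is optimal for a single linear constraint, so the minimum cost is $2.00.

$2.00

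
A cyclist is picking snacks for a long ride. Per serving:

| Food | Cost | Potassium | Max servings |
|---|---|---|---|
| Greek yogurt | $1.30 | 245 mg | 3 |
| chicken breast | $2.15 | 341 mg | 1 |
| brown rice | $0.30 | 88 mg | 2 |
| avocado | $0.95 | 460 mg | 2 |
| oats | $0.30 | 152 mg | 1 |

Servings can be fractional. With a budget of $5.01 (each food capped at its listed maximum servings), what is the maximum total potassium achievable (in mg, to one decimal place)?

1664.5 mg

Potassium per dollar: oats 506.7, avocado 484.2, brown rice 293.3, Greek yogurt 188.5, chicken breast 158.6.
Take 1 serving of oats: spends $0.30, +152.0 mg potassium (running total 152.0 mg).
Take 2 servings of avocado: spends $1.90, +920.0 mg potassium (running total 1072.0 mg).
Take 2 servings of brown rice: spends $0.60, +176.0 mg potassium (running total 1248.0 mg).
Take 1.7 servings of Greek yogurt: spends $2.21, +416.5 mg potassium (running total 1664.5 mg).
Greedy by best ratio exhausts the cost allowance optimally: 1664.5 mg.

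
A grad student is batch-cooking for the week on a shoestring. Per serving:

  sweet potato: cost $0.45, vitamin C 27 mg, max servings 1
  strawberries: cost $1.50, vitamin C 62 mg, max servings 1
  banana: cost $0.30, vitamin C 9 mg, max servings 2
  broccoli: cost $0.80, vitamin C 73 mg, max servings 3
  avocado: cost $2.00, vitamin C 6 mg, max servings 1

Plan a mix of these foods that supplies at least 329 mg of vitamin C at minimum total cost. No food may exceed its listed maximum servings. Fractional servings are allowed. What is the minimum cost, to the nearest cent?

$5.95

Cost per mg of vitamin C: broccoli $0.0110, sweet potato $0.0167, strawberries $0.0242, banana $0.0333, avocado $0.3333.
Take 3 servings of broccoli: +219.0 mg vitamin C for $2.40 (total $2.40, still need 110.0 mg).
Take 1 serving of sweet potato: +27.0 mg vitamin C for $0.45 (total $2.85, still need 83.0 mg).
Take 1 serving of strawberries: +62.0 mg vitamin C for $1.50 (total $4.35, still need 21.0 mg).
Take 2 servings of banana: +18.0 mg vitamin C for $0.60 (total $4.95, still need 3.0 mg).
Take 0.5 servings of avocado: +3.0 mg vitamin C for $1.00 (total $5.95, still need 0.0 mg).
Greedy by cheapest-per-mg is optimal for a single linear constraint, so the minimum cost is $5.95.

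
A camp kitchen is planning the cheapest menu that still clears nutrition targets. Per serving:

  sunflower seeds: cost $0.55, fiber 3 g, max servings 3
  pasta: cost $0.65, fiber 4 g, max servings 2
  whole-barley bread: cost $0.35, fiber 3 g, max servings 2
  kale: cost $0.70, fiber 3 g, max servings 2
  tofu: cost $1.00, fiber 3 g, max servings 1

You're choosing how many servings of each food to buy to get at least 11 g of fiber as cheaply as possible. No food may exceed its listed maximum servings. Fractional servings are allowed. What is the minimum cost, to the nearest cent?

Cost per g of fiber: whole-barley bread $0.1167, pasta $0.1625, sunflower seeds $0.1833, kale $0.2333, tofu $0.3333.
Take 2 servings of whole-barley bread: +6.0 g fiber for $0.70 (total $0.70, still need 5.0 g).
Take 1.25 servings of pasta: +5.0 g fiber for $0.81 (total $1.51, still need 0.0 g).
Greedy by cheapest-per-g is optimal for a single linear constraint, so the minimum cost is $1.51.

$1.51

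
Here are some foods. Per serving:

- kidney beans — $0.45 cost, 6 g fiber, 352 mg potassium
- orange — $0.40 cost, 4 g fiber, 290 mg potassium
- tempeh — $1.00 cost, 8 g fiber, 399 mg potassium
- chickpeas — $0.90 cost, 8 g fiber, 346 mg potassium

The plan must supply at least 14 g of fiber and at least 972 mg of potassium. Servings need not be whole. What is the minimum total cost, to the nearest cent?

Two binding constraints pin down two serving amounts, so the optimal mix uses at most two foods. The candidates are each food alone (scaled to the tighter of fiber/potassium) and each pair with both constraints tight.
kidney beans only: max(14/6, 972/352) = 2.761 servings → $1.24.
orange only: max(14/4, 972/290) = 3.5 servings → $1.40.
tempeh only: max(14/8, 972/399) = 2.436 servings → $2.44.
chickpeas only: max(14/8, 972/346) = 2.809 servings → $2.53.
kidney beans + orange with both tight: 0.5181 servings and 2.723 servings → $1.32.
kidney beans + tempeh with both targets exact would need a negative amount; discard.
kidney beans + chickpeas with both targets exact would need a negative amount; discard.
orange + tempeh with both tight: 3.025 servings and 0.2376 servings → $1.45.
orange + chickpeas with both tight: 3.132 servings and 0.1838 servings → $1.42.
tempeh + chickpeas: intersection lies outside the first quadrant.
Cheapest feasible corner: $1.24.

$1.24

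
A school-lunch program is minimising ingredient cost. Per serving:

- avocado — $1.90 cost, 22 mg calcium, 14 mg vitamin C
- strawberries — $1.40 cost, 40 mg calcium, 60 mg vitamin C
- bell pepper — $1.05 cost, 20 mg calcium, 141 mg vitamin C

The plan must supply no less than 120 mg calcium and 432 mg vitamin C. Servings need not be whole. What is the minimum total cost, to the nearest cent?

Two binding constraints pin down two serving amounts, so the optimal mix uses at most two foods. The candidates are each food alone (scaled to the tighter of calcium/vitamin C) and each pair with both constraints tight.
avocado only: max(120/22, 432/14) = 30.86 servings → $58.63.
strawberries only: max(120/40, 432/60) = 7.2 servings → $10.08.
bell pepper only: max(120/20, 432/141) = 6 servings → $6.30.
avocado + strawberries: intersection lies outside the first quadrant.
avocado + bell pepper with both tight: 2.934 servings and 2.773 servings → $8.49.
strawberries + bell pepper with both tight: 1.865 servings and 2.27 servings → $4.99.
So the least-cost plan costs $4.99.

$4.99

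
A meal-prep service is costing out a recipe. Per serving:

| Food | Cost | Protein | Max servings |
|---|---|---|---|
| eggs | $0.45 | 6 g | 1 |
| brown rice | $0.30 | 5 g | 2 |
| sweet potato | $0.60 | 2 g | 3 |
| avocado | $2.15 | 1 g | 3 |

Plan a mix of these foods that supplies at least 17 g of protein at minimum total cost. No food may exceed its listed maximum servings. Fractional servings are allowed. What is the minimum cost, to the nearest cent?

$1.35

Cost per g of protein: brown rice $0.0600, eggs $0.0750, sweet potato $0.3000, avocado $2.1500.
Take 2 servings of brown rice: +10.0 g protein for $0.60 (total $0.60, still need 7.0 g).
Take 1 serving of eggs: +6.0 g protein for $0.45 (total $1.05, still need 1.0 g).
Take 0.5 servings of sweet potato: +1.0 g protein for $0.30 (total $1.35, still need 0.0 g).
Greedy by cheapest-per-g is optimal for a single linear constraint, so the minimum cost is $1.35.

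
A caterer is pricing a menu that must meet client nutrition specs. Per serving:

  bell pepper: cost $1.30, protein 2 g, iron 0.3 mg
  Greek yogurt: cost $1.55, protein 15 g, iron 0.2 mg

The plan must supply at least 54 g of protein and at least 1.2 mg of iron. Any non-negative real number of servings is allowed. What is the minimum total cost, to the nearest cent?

$7.50

This is a tiny linear program; its minimum lies at a vertex of the feasible set. List the vertices and price them.
bell pepper only: max(54/2, 1.2/0.3) = 27 servings → $35.10.
Greek yogurt only: max(54/15, 1.2/0.2) = 6 servings → $9.30.
bell pepper + Greek yogurt with both tight: 1.756 servings and 3.366 servings → $7.50.
So the least-cost plan costs $7.50.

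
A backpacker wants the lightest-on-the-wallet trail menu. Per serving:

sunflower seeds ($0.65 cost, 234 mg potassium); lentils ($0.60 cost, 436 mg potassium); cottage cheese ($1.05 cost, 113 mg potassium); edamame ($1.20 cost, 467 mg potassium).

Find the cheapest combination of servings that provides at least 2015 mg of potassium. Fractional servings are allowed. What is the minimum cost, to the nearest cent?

Cost per mg of potassium: lentils $0.0014, edamame $0.0026, sunflower seeds $0.0028, cottage cheese $0.0093.
With no serving limits, use only lentils: 2015 mg / 436 mg = 4.622 servings × $0.60 = $2.77.

$2.77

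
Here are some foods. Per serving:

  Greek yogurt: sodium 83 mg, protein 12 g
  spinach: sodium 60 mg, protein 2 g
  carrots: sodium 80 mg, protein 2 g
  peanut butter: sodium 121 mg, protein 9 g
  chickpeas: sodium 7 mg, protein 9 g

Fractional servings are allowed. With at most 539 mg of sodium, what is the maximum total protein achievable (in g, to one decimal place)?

693.0 g

Protein per mg sodium: chickpeas 1.286, Greek yogurt 0.1446, peanut butter 0.07438, spinach 0.03333, carrots 0.025.
With no serving limits, spend the whole sodium allowance on chickpeas: 539 mg / 7 mg × 9 g = 693.0 g.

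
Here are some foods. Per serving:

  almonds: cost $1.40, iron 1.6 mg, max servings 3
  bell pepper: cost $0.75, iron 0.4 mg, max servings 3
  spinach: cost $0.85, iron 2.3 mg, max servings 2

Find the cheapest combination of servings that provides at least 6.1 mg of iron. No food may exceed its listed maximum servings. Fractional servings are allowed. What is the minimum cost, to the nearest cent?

Cost per mg of iron: spinach $0.3696, almonds $0.8750, bell pepper $1.8750.
Take 2 servings of spinach: +4.6 mg iron for $1.70 (total $1.70, still need 1.5 mg).
Take 0.9375 servings of almonds: +1.5 mg iron for $1.31 (total $3.01, still need 0.0 mg).
Filling from the cheapest source first is optimal under one linear minimum: $3.01.

$3.01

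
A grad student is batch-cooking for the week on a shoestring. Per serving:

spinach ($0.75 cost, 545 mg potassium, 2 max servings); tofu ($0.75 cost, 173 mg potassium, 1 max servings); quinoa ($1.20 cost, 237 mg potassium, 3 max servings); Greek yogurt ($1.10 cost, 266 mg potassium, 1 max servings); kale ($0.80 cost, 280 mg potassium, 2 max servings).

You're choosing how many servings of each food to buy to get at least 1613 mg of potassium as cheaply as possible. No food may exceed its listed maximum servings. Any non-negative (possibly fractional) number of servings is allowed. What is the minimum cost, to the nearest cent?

Cost per mg of potassium: spinach $0.0014, kale $0.0029, Greek yogurt $0.0041, tofu $0.0043, quinoa $0.0051.
Take 2 servings of spinach: +1090.0 mg potassium for $1.50 (total $1.50, still need 523.0 mg).
Take 1.868 servings of kale: +523.0 mg potassium for $1.49 (total $2.99, still need 0.0 mg).
Greedy by cheapest-per-mg is optimal for a single linear constraint, so the minimum cost is $2.99.

$2.99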